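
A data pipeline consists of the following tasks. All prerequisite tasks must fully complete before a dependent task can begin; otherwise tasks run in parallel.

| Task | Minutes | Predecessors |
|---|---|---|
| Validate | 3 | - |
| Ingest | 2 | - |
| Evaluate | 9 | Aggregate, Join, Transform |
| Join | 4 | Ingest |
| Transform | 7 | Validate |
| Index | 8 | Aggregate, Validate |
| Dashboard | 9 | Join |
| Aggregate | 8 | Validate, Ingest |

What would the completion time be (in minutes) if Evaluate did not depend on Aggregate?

Original critical path: Validate→Aggregate→Evaluate = 3+8+9 = 20 ⇒ 20 minutes.
Without Aggregate→Evaluate, Evaluate's earliest start moves from 11 to 10.
New critical path: Validate→Transform→Evaluate = 3+7+9 = 19 ⇒ 19 minutes.

19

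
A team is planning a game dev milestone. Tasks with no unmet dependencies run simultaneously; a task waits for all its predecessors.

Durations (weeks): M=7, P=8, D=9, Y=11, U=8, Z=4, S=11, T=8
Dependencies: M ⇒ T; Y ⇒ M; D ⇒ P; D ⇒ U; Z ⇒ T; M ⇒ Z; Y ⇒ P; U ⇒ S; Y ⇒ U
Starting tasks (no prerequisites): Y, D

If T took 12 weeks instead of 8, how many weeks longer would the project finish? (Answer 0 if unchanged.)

4

Actual critical path: Y→M→Z→T = 11+7+4+8 = 30 ⇒ 30 weeks.
Since T is critical, the +4 change carries straight to that chain (now 34 weeks).
That remains the longest chain; total 34 weeks.
Change in finish: 34 − 30 = +4 weeks.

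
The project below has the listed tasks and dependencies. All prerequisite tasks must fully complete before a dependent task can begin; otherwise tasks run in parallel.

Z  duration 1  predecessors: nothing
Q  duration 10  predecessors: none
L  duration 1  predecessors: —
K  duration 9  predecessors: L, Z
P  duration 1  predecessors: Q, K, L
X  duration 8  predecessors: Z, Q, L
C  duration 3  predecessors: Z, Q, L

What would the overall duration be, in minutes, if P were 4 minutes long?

18

As given, the longest chain is Q→X = 10+8 = 18, so the finish is 18 minutes.
The longest path through P is only 11 minutes, so P has float 7.
That remains the longest chain; total 18 minutes.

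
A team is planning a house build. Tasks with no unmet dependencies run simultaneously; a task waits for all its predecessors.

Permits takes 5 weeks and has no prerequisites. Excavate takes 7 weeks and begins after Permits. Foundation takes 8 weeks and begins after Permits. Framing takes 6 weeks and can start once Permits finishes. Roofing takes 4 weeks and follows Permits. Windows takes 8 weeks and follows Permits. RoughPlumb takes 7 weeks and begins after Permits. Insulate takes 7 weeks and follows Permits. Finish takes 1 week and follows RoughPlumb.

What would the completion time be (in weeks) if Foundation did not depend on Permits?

With the dependency in place, Permits→Foundation = 5+8 = 13 sets the finish at 13 weeks.
Without Permits→Foundation, Foundation's earliest start moves from 5 to 0.
After: Permits→Windows = 5+8 = 13 → 13 weeks.

13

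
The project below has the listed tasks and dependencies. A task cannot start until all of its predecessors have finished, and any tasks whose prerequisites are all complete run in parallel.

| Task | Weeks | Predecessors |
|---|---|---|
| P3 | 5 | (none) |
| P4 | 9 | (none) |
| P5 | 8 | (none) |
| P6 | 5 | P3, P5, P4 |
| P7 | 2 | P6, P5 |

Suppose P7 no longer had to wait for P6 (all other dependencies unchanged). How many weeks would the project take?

14

With the dependency in place, P4→P6→P7 = 9+5+2 = 16 sets the finish at 16 weeks.
Without P6→P7, P7's earliest start moves from 14 to 8.
After: P4→P6 = 9+5 = 14 → 14 weeks.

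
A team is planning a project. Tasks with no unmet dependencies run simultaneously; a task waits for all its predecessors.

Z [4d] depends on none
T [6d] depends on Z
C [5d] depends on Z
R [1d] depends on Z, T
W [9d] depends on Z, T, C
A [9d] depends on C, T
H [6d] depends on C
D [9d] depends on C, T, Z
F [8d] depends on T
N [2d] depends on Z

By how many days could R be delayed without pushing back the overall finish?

8

Critical path: Z→T→W = 4+6+9 = 19, so the finish is 19 days.
The longest chain containing R totals 11 days.
Float = 19 − 11 = 8.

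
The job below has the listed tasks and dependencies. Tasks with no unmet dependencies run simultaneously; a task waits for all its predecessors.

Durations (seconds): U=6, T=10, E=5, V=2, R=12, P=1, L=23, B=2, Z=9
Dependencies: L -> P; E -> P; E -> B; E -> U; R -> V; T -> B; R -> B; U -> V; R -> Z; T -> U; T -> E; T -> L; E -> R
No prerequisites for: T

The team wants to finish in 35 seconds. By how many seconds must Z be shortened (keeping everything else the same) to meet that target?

Current finish: 36 seconds; target: 35.
Z is on every critical path, so each second cut from Z cuts the finish by one (this holds down to a finish of 34).
Need 36 − 35 = 1 second off Z → Z becomes 8 seconds, finish becomes 35.

1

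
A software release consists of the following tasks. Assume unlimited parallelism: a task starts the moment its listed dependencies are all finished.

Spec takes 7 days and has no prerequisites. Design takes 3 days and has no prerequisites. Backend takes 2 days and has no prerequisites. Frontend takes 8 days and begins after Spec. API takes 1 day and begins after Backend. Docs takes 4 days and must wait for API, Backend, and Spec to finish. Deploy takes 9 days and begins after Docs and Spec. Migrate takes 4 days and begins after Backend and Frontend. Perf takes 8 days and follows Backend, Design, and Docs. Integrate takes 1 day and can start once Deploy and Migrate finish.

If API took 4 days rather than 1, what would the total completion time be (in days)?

21

Critical path before the change: Spec→Docs→Deploy→Integrate = 7+4+9+1 = 21 giving 21 days.
API has 4 days of float (longest path through it is 17).
The critical path is still Spec→Docs→Deploy→Integrate; finish is now 21 days.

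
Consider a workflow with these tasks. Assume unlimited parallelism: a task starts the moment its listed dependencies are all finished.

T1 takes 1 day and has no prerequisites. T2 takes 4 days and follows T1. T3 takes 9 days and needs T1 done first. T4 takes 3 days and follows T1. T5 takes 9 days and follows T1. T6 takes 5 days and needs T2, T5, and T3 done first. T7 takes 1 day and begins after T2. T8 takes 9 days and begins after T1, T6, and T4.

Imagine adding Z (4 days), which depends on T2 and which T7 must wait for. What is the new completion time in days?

24

Originally the workflow takes 24 days.
With Z inserted, T7 now waits for max(T2, Z).
New critical path: T1→T3→T6→T8 = 1+9+5+9 = 24 ⇒ 24 days.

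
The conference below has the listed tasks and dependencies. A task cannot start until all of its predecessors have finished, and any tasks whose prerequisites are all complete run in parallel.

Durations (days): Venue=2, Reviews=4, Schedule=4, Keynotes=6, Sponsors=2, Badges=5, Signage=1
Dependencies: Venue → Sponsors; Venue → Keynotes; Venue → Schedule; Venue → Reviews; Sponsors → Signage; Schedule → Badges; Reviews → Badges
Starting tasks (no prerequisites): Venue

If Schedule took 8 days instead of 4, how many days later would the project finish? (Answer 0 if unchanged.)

Baseline: Venue→Schedule→Badges = 2+4+5 = 11 → 11 days.
Schedule lies on that path, so at 8 days the path becomes 15 days.
That remains the longest chain; total 15 days.
Change in finish: 15 − 11 = +4 days.

4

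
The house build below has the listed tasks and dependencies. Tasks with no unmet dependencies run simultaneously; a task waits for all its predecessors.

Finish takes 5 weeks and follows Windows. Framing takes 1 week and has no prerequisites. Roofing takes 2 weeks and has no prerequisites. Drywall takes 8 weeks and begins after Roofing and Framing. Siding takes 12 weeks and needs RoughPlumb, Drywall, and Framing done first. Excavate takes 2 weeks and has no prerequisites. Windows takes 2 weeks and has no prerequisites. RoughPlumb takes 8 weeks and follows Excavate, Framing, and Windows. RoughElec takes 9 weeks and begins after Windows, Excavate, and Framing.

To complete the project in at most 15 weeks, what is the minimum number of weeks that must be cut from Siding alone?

7

Current finish: 22 weeks; target: 15.
Siding is on every critical path, so each week cut from Siding cuts the finish by one (this holds down to a finish of 11).
Need 22 − 15 = 7 weeks off Siding → Siding becomes 5 weeks, finish becomes 15.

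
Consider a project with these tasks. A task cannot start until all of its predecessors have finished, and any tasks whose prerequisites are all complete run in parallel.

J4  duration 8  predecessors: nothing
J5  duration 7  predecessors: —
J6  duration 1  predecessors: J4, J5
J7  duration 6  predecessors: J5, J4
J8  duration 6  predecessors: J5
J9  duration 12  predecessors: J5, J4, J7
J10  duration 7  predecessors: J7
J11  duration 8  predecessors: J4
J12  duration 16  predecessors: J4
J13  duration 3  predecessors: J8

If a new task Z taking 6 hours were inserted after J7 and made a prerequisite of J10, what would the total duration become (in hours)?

Originally the job takes 26 hours.
With Z inserted, J10 now waits for max(J7, Z).
New critical path: J4→J7→Z→J10 = 8+6+6+7 = 27 ⇒ 27 hours.

27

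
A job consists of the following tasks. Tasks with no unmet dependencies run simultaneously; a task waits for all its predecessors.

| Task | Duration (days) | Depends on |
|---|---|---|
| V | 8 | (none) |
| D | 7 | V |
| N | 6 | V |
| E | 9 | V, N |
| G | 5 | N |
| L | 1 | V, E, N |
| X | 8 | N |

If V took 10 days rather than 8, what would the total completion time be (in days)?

As given, the longest chain is V→N→E→L = 8+6+9+1 = 24, so the finish is 24 days.
V lies on that path, so at 10 days the path becomes 26 days.
That remains the longest chain; total 26 days.

26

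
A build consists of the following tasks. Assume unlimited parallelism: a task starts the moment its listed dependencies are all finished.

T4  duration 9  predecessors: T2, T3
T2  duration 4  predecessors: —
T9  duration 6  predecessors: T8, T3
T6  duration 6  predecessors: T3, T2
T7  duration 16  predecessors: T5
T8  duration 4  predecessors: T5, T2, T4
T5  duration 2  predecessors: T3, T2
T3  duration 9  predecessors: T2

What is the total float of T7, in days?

The longest chain is T2→T3→T4→T8→T9 = 4+9+9+4+6 = 32; overall finish 32 days.
The longest chain containing T7 totals 31 days.
Float = 32 − 31 = 1.

1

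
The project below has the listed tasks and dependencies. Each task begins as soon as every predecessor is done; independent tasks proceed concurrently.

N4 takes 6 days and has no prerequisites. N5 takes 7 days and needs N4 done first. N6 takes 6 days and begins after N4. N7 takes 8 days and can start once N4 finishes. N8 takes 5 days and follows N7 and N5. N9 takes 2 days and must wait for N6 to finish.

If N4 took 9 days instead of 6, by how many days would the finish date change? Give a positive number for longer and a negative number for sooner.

Baseline: N4→N7→N8 = 6+8+5 = 19 → 19 days.
Since N4 is critical, the +3 change carries straight to that chain (now 22 days).
That remains the longest chain; total 22 days.
Change in finish: 22 − 19 = +3 days.

3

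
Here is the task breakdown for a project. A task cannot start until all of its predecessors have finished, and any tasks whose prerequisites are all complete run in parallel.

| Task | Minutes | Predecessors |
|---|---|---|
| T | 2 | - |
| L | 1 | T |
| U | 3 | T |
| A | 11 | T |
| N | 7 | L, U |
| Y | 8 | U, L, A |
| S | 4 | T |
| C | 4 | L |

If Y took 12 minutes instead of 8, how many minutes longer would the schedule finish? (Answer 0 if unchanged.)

4

The binding path is T→A→Y = 2+11+8 = 21; finish at 21 minutes.
Y lies on that path, so at 12 minutes the path becomes 25 minutes.
That remains the longest chain; total 25 minutes.
Change in finish: 25 − 21 = +4 minutes.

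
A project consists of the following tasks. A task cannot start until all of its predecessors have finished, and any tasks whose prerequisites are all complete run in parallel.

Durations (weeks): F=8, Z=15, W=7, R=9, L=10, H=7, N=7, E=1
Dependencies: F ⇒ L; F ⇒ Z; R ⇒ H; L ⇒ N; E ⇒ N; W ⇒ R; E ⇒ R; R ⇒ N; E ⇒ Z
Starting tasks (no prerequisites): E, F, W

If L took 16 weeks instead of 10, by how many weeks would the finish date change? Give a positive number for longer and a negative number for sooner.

Critical path before the change: F→L→N = 8+10+7 = 25 giving 25 weeks.
L lies on that path, so at 16 weeks the path becomes 31 weeks.
That remains the longest chain; total 31 weeks.
Change in finish: 31 − 25 = +6 weeks.

6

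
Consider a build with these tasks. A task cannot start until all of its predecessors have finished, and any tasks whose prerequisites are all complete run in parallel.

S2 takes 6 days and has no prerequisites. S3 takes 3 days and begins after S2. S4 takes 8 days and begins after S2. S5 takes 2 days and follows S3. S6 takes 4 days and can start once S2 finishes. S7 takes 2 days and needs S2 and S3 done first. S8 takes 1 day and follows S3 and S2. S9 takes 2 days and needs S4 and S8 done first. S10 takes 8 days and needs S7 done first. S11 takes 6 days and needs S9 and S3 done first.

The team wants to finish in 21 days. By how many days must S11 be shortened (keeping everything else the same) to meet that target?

Current finish: 22 days; target: 21.
S11 is on every critical path, so each day cut from S11 cuts the finish by one (this holds down to a finish of 19).
Need 22 − 21 = 1 day off S11 → S11 becomes 5 days, finish becomes 21.

1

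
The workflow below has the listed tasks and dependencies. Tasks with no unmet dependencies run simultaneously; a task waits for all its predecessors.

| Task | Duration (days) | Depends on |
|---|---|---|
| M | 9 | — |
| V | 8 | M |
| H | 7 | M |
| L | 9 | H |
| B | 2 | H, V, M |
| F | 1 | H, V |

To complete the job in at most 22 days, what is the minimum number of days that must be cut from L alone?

3

Current finish: 25 days; target: 22.
L is on every critical path, so each day cut from L cuts the finish by one (this holds down to a finish of 19).
Need 25 − 22 = 3 days off L → L becomes 6 days, finish becomes 22.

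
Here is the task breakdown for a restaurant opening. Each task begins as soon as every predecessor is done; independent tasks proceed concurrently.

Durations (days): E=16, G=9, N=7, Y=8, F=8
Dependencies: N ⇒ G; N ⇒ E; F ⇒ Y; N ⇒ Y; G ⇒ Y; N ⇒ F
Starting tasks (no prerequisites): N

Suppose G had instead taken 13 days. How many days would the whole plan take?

28

Critical path before the change: N→G→Y = 7+9+8 = 24 giving 24 days.
Since G is critical, the +4 change carries straight to that chain (now 28 days).
That remains the longest chain; total 28 days.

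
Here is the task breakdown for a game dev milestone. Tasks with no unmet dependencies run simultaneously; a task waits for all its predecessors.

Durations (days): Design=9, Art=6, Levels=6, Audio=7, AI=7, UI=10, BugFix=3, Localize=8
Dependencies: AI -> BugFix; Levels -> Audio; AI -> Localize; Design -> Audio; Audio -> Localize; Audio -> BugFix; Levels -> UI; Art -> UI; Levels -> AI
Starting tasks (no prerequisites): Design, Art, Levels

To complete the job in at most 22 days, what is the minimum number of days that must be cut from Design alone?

2

Current finish: 24 days; target: 22.
Design is on every critical path, so each day cut from Design cuts the finish by one (this holds down to a finish of 21).
Need 24 − 22 = 2 days off Design → Design becomes 7 days, finish becomes 22.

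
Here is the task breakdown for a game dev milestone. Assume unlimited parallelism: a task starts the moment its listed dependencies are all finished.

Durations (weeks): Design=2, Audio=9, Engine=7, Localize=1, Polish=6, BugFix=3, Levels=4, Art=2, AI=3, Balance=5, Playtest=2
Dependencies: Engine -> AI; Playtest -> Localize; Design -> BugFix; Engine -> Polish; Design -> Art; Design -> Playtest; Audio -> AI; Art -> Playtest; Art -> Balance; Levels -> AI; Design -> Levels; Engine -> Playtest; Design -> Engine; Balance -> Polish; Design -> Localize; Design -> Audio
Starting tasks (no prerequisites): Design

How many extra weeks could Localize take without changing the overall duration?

3

Critical path: Design→Engine→Polish = 2+7+6 = 15, so the finish is 15 weeks.
Longest path through Localize: 12 weeks (earliest finish 12, latest finish 15).
So Localize can slip 15 − 12 = 3 weeks.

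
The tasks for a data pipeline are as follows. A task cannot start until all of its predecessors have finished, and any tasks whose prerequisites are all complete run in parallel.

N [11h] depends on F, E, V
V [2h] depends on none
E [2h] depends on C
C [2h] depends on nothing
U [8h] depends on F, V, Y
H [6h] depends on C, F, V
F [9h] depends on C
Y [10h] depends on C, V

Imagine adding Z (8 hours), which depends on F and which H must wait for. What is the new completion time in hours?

25

Originally the data pipeline takes 22 hours.
With Z inserted, H now waits for max(C, F, V, Z).
New critical path: C→F→Z→H = 2+9+8+6 = 25 ⇒ 25 hours.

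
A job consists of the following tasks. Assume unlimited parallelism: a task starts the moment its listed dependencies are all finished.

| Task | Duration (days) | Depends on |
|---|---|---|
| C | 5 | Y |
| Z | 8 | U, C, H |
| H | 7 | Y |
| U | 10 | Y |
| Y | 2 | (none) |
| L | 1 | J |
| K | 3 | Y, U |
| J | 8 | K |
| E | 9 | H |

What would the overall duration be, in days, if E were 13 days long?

The binding path is Y→U→K→J→L = 2+10+3+8+1 = 24; finish at 24 days.
The longest path through E is only 18 days, so E has float 6.
No other chain overtakes it, so the finish is 24 days.

24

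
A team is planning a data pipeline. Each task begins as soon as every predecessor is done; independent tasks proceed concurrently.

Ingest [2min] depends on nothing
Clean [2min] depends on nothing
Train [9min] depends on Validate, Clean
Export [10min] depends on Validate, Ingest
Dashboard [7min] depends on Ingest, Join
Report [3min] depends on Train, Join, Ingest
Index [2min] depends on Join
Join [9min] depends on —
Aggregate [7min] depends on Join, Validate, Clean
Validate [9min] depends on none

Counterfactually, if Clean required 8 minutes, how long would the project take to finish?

Actual critical path: Validate→Train→Report = 9+9+3 = 21 ⇒ 21 minutes.
Clean has 7 minutes of float (longest path through it is 14).
No other chain overtakes it, so the finish is 21 minutes.

21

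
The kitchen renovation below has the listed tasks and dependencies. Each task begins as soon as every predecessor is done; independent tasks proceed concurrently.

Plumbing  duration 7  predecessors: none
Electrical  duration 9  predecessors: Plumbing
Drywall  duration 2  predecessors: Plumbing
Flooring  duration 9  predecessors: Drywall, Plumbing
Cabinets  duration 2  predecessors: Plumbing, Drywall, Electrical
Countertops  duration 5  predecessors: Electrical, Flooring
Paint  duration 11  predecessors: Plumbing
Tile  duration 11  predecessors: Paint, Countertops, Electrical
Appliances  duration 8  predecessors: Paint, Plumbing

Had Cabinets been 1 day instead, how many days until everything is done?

34

Critical path before the change: Plumbing→Drywall→Flooring→Countertops→Tile = 7+2+9+5+11 = 34 giving 34 days.
Cabinets is off the critical path — its longest chain is 18 days, giving 16 of slack.
No other chain overtakes it, so the finish is 34 days.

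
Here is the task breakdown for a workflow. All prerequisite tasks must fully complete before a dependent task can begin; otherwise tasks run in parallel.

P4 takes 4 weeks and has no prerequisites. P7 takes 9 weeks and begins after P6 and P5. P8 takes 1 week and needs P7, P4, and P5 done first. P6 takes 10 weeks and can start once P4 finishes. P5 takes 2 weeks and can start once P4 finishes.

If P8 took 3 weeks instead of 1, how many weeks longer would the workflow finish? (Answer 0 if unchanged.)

The binding path is P4→P6→P7→P8 = 4+10+9+1 = 24; finish at 24 weeks.
P8 is on the critical path; changing it to 3 makes that path 26 weeks.
No other chain overtakes it, so the finish is 26 weeks.
Change in finish: 26 − 24 = +2 weeks.

2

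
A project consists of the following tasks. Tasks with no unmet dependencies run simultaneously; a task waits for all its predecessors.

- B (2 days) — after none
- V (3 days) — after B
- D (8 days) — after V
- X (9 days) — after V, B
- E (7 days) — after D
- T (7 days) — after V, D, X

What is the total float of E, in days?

B→V→X→T = 2+3+9+7 = 21 sets the makespan at 21 days.
Longest path through E: 20 days (earliest finish 20, latest finish 21).
So E can slip 21 − 20 = 1 day.

1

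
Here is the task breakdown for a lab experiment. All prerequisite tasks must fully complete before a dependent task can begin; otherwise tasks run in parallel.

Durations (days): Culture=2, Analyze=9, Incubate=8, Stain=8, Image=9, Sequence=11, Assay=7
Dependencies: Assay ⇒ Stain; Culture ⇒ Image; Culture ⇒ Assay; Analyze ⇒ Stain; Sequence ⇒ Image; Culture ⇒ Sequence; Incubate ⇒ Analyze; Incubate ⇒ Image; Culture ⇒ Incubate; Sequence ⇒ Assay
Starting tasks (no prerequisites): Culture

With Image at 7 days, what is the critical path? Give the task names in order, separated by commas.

As given, the longest chain is Culture→Sequence→Assay→Stain = 2+11+7+8 = 28, so the finish is 28 days.
Image is off the critical path — its longest chain is 22 days, giving 6 of slack.
No other chain overtakes it, so the finish is 28 days.

Culture, Sequence, Assay, Stain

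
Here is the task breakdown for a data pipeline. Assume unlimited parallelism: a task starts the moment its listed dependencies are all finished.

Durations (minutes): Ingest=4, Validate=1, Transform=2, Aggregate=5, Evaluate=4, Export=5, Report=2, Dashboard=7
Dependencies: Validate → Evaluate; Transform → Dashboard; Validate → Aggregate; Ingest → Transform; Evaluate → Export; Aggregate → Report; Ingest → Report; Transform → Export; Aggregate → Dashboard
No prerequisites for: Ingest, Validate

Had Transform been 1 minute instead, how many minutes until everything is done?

Baseline: Ingest→Transform→Dashboard = 4+2+7 = 13 → 13 minutes.
Transform lies on that path, so at 1 minute the path becomes 12 minutes.
New critical path: Validate→Aggregate→Dashboard = 1+5+7 = 13 ⇒ 13 minutes.

13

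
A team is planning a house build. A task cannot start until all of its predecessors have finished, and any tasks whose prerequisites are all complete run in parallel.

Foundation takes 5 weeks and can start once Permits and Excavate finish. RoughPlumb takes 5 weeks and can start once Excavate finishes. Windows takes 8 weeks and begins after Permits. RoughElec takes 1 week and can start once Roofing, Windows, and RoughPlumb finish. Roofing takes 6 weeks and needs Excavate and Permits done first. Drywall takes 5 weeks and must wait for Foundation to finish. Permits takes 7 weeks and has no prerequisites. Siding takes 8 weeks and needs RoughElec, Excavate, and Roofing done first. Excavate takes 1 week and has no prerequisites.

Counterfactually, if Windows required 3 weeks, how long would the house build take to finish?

22

Actual critical path: Permits→Windows→RoughElec→Siding = 7+8+1+8 = 24 ⇒ 24 weeks.
Windows lies on that path, so at 3 weeks the path becomes 19 weeks.
The binding chain switches to Permits→Roofing→RoughElec→Siding = 7+6+1+8 = 22; finish 22 weeks.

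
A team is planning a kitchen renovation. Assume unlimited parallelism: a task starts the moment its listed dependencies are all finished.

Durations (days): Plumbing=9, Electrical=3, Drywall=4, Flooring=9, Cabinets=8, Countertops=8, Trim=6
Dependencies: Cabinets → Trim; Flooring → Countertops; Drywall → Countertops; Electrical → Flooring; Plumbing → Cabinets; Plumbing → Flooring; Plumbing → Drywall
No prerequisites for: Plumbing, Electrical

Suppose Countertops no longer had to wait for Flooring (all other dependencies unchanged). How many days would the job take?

Original critical path: Plumbing→Flooring→Countertops = 9+9+8 = 26 ⇒ 26 days.
Without Flooring→Countertops, Countertops's earliest start moves from 18 to 13.
The longest chain is now Plumbing→Cabinets→Trim = 9+8+6 = 23, so the job takes 23 days.

23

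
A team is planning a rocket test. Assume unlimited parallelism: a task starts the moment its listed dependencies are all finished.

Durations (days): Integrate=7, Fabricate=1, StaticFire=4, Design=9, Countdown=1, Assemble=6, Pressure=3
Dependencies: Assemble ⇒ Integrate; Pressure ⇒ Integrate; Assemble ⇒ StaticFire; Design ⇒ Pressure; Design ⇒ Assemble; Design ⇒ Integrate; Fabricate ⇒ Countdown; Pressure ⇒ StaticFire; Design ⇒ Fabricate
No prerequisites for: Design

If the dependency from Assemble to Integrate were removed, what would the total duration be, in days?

With the dependency in place, Design→Assemble→Integrate = 9+6+7 = 22 sets the finish at 22 days.
Without Assemble→Integrate, Integrate's earliest start moves from 15 to 12.
After: Design→Assemble→StaticFire = 9+6+4 = 19 → 19 days.

19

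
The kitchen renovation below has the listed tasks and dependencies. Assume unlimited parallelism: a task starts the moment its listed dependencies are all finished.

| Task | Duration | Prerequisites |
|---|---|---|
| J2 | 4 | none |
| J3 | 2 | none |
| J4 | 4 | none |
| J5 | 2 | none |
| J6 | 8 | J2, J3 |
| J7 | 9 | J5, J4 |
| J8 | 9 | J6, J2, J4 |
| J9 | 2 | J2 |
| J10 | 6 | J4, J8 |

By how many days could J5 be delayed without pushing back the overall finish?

16

Critical path: J2→J6→J8→J10 = 4+8+9+6 = 27, so the finish is 27 days.
J5 finishes as early as 2 and must finish by 18.
Slack of J5 = 16 − 0 = 16 days.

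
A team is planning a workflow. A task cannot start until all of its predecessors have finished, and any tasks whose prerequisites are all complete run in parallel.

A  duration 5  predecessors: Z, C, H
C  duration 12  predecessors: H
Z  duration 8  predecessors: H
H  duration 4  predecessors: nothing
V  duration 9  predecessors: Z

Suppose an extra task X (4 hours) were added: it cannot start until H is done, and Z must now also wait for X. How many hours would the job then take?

Originally the job takes 21 hours.
With X inserted, Z now waits for max(H, X).
New critical path: H→X→Z→V = 4+4+8+9 = 25 ⇒ 25 hours.

25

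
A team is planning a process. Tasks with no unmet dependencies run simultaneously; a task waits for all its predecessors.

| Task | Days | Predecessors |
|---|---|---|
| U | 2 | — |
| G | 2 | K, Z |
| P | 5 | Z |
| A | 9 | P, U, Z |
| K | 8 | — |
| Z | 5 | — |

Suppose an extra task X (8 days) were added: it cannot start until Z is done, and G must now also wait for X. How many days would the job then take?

Originally the job takes 19 days.
With X inserted, G now waits for max(K, Z, X).
New critical path: Z→P→A = 5+5+9 = 19 ⇒ 19 days.

19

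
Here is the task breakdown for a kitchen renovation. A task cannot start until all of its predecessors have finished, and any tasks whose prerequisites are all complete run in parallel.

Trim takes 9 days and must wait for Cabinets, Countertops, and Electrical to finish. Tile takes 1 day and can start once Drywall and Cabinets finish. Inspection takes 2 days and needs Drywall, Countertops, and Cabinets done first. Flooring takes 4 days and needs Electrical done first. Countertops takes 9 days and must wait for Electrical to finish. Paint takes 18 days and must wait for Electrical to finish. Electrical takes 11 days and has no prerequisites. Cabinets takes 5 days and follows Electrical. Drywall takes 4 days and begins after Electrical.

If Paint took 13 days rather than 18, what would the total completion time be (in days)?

Critical path before the change: Electrical→Paint = 11+18 = 29 giving 29 days.
Paint is on the critical path; changing it to 13 makes that path 24 days.
New critical path: Electrical→Countertops→Trim = 11+9+9 = 29 ⇒ 29 days.

29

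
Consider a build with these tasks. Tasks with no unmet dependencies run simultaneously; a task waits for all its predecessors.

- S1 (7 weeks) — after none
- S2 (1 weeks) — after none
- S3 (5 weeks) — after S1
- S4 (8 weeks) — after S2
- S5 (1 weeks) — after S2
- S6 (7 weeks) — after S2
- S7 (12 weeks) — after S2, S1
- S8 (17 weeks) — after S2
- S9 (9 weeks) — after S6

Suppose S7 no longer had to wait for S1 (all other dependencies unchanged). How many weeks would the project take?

Original critical path: S1→S7 = 7+12 = 19 ⇒ 19 weeks.
Without S1→S7, S7's earliest start moves from 7 to 1.
New critical path: S2→S8 = 1+17 = 18 ⇒ 18 weeks.

18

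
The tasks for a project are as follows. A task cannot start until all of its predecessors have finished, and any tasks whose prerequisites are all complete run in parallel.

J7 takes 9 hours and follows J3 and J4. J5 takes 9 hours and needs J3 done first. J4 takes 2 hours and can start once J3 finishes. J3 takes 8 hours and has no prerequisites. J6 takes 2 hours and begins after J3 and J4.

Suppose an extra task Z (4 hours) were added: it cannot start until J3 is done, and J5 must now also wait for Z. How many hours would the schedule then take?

21

Originally the schedule takes 19 hours.
With Z inserted, J5 now waits for max(J3, Z).
New critical path: J3→Z→J5 = 8+4+9 = 21 ⇒ 21 hours.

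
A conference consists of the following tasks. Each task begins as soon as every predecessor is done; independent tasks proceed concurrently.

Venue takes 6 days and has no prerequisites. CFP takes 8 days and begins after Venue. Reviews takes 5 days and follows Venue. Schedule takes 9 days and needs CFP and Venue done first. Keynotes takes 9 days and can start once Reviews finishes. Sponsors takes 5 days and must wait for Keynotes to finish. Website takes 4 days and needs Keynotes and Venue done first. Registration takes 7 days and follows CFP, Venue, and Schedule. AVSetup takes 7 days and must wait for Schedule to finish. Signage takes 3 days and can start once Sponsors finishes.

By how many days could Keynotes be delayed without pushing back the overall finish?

2

Critical path: Venue→CFP→Schedule→Registration = 6+8+9+7 = 30, so the finish is 30 days.
Keynotes finishes as early as 20 and must finish by 22.
So Keynotes can slip 22 − 20 = 2 days.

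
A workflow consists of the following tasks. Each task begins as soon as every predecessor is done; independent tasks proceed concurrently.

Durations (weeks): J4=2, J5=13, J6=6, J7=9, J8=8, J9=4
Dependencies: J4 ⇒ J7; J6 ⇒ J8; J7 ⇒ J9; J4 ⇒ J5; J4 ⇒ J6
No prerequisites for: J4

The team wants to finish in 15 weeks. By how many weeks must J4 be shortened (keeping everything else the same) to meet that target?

1

Current finish: 16 weeks; target: 15.
J4 is on every critical path, so each week cut from J4 cuts the finish by one (this holds down to a finish of 15).
Need 16 − 15 = 1 week off J4 → J4 becomes 1 week, finish becomes 15.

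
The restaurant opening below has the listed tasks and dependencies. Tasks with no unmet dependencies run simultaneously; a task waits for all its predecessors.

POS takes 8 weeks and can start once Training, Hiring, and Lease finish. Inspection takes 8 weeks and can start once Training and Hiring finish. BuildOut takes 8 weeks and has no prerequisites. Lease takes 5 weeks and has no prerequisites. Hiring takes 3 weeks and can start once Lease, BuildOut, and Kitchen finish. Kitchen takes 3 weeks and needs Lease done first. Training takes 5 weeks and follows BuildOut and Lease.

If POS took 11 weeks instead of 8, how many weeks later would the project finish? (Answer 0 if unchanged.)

3

Baseline: BuildOut→Training→POS = 8+5+8 = 21 → 21 weeks.
Since POS is critical, the +3 change carries straight to that chain (now 24 weeks).
No other chain overtakes it, so the finish is 24 weeks.
Change in finish: 24 − 21 = +3 weeks.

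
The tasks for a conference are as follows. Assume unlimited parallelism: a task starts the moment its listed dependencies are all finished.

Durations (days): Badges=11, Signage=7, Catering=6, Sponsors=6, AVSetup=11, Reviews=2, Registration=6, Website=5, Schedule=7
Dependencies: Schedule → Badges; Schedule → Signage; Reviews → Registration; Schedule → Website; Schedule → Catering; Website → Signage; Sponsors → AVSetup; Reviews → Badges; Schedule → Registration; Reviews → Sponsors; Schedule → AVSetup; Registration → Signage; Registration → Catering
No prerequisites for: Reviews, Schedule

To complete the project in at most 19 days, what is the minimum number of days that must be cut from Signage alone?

Current finish: 20 days; target: 19.
Signage is on every critical path, so each day cut from Signage cuts the finish by one (this holds down to a finish of 19).
Need 20 − 19 = 1 day off Signage → Signage becomes 6 days, finish becomes 19.

1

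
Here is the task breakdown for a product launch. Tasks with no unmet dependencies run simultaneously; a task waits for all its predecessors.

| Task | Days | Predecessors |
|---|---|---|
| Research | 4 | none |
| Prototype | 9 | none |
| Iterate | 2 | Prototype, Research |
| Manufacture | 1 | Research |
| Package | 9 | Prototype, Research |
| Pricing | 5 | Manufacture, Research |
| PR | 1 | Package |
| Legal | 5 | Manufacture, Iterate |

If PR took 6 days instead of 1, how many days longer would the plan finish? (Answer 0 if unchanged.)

Critical path before the change: Prototype→Package→PR = 9+9+1 = 19 giving 19 days.
PR is on the critical path; changing it to 6 makes that path 24 days.
The critical path is still Prototype→Package→PR; finish is now 24 days.
Change in finish: 24 − 19 = +5 days.

5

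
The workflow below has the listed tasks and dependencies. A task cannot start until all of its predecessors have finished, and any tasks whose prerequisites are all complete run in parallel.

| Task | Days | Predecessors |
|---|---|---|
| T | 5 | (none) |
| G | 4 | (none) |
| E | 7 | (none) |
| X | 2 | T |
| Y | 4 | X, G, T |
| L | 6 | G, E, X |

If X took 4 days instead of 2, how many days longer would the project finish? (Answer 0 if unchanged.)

2

Critical path before the change: T→X→L = 5+2+6 = 13 giving 13 days.
Since X is critical, the +2 change carries straight to that chain (now 15 days).
The critical path is still T→X→L; finish is now 15 days.
Change in finish: 15 − 13 = +2 days.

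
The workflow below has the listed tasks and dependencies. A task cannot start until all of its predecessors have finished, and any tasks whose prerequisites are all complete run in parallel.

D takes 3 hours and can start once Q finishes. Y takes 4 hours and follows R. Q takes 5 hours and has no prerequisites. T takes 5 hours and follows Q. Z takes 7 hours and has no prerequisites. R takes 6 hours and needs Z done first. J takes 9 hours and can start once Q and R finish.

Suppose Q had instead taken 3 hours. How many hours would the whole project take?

Actual critical path: Z→R→J = 7+6+9 = 22 ⇒ 22 hours.
Q is off the critical path — its longest chain is 14 hours, giving 8 of slack.
No other chain overtakes it, so the finish is 22 hours.

22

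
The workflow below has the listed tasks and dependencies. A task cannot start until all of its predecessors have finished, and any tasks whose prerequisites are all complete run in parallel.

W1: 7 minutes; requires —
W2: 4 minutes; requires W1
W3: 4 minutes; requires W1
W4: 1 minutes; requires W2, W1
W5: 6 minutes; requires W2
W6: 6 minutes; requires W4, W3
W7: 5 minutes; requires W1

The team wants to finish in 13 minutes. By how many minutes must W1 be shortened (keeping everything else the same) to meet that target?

Current finish: 18 minutes; target: 13.
W1 is on every critical path, so each minute cut from W1 cuts the finish by one (this holds down to a finish of 12).
Need 18 − 13 = 5 minutes off W1 → W1 becomes 2 minutes, finish becomes 13.

5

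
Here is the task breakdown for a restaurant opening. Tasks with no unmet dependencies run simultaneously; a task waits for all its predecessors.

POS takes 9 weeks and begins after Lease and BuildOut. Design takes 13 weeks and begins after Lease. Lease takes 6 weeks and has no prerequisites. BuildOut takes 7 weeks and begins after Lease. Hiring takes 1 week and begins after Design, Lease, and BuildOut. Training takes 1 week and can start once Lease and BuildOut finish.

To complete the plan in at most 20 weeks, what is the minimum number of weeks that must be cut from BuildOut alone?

Current finish: 22 weeks; target: 20.
BuildOut is on every critical path, so each week cut from BuildOut cuts the finish by one (this holds down to a finish of 20).
Need 22 − 20 = 2 weeks off BuildOut → BuildOut becomes 5 weeks, finish becomes 20.

2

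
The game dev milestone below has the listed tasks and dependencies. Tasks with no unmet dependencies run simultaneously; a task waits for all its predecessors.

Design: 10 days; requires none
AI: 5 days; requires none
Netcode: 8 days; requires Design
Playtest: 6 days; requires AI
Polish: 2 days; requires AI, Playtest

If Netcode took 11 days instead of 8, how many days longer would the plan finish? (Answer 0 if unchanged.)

3

The binding path is Design→Netcode = 10+8 = 18; finish at 18 days.
Netcode lies on that path, so at 11 days the path becomes 21 days.
No other chain overtakes it, so the finish is 21 days.
Change in finish: 21 − 18 = +3 days.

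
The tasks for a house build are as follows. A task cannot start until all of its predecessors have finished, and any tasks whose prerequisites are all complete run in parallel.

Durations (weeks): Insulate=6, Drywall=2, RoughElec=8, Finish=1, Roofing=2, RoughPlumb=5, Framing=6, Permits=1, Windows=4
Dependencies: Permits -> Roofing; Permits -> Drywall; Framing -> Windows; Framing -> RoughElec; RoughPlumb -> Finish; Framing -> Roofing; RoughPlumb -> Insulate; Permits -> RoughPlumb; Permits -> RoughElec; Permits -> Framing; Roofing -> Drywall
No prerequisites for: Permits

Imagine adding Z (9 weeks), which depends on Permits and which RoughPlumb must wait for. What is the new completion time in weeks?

21

Originally the schedule takes 15 weeks.
With Z inserted, RoughPlumb now waits for max(Permits, Z).
New critical path: Permits→Z→RoughPlumb→Insulate = 1+9+5+6 = 21 ⇒ 21 weeks.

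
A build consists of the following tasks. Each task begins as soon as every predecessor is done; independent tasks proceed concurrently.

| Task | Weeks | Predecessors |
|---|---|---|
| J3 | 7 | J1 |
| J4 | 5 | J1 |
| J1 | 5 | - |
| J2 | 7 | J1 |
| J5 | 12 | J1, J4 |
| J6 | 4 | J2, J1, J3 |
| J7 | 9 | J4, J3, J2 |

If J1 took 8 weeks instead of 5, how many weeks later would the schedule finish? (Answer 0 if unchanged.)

The binding path is J1→J4→J5 = 5+5+12 = 22; finish at 22 weeks.
J1 lies on that path, so at 8 weeks the path becomes 25 weeks.
No other chain overtakes it, so the finish is 25 weeks.
Change in finish: 25 − 22 = +3 weeks.

3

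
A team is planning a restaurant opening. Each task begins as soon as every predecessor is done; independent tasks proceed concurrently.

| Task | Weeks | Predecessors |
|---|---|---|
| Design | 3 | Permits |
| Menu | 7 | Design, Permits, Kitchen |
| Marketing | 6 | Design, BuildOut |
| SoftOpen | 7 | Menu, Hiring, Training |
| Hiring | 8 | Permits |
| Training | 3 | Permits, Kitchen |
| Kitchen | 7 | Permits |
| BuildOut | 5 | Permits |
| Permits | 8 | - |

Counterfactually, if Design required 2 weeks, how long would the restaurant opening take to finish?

29

Actual critical path: Permits→Kitchen→Menu→SoftOpen = 8+7+7+7 = 29 ⇒ 29 weeks.
Design has 4 weeks of float (longest path through it is 25).
No other chain overtakes it, so the finish is 29 weeks.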